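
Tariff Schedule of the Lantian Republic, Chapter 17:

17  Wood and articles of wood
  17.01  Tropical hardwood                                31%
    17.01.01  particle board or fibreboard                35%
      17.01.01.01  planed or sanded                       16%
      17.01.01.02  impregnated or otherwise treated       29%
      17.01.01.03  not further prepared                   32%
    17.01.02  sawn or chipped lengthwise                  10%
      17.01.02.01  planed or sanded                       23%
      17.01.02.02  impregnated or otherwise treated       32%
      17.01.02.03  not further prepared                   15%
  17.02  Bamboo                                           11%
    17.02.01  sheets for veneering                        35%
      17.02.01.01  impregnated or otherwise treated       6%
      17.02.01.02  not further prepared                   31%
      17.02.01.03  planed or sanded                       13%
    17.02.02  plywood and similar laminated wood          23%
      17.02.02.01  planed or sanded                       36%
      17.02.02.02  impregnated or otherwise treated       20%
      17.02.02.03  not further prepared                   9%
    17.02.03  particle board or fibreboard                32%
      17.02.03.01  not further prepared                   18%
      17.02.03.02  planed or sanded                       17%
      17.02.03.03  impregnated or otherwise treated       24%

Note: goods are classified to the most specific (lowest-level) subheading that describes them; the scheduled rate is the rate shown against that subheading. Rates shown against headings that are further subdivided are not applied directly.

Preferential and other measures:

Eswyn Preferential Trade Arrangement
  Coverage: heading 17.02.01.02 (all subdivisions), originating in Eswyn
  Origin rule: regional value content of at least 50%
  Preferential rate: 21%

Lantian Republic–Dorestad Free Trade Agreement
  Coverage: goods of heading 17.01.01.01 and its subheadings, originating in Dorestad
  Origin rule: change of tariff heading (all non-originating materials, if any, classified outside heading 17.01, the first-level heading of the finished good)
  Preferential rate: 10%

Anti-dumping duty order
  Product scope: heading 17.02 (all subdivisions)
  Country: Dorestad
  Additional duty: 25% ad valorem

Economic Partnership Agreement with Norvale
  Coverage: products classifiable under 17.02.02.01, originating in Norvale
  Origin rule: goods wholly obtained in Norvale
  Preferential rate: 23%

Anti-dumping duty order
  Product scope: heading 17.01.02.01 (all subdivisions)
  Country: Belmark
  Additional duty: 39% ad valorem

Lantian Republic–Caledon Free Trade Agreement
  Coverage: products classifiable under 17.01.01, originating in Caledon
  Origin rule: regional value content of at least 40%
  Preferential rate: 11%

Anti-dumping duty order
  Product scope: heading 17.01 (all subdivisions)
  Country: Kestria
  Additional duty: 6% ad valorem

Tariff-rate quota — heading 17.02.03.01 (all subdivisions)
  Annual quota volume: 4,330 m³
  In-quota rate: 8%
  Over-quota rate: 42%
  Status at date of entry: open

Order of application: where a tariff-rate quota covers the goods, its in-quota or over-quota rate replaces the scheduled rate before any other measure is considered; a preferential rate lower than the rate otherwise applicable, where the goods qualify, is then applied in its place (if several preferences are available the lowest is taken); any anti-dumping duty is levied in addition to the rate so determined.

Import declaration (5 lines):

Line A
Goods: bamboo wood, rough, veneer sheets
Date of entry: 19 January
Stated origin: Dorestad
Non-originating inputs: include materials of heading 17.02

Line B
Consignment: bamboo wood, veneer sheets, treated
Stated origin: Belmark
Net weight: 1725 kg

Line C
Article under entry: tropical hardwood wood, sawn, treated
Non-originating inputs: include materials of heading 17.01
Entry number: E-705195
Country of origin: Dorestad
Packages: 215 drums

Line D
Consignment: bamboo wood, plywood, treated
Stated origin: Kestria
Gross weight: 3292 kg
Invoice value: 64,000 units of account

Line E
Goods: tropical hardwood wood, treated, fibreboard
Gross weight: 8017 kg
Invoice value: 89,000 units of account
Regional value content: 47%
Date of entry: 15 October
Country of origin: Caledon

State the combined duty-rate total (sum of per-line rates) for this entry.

125%

Line A: bamboo → 17.02; veneer sheets → 17.02.01; rough → 17.02.01.02. Scheduled 31%. Dorestad agreement on 17.01.01.01: 17.02.01.02 not covered; anti-dumping (Dorestad, 17.02): +25%; total 31% + 25% = 56%. → 56%.
Line B: bamboo → 17.02; veneer sheets → 17.02.01; treated → 17.02.01.01. Scheduled 6%. No special measure applies. → 6%.
Line C: tropical hardwood → 17.01; sawn → 17.01.02; treated → 17.01.02.02. Scheduled 32%. Dorestad agreement on 17.01.01.01: 17.01.02.02 not covered. → 32%.
Line D: bamboo → 17.02; plywood → 17.02.02; treated → 17.02.02.02. Scheduled 20%. No special measure applies. → 20%.
Line E: tropical hardwood → 17.01; fibreboard → 17.01.01; treated → 17.01.01.02. Scheduled 29%. Caledon agreement on 17.01.01: RVC ≥ 40% → 11% available; preferential 11%. → 11%.
Sum: 56% + 6% + 32% + 20% + 11% = 125%.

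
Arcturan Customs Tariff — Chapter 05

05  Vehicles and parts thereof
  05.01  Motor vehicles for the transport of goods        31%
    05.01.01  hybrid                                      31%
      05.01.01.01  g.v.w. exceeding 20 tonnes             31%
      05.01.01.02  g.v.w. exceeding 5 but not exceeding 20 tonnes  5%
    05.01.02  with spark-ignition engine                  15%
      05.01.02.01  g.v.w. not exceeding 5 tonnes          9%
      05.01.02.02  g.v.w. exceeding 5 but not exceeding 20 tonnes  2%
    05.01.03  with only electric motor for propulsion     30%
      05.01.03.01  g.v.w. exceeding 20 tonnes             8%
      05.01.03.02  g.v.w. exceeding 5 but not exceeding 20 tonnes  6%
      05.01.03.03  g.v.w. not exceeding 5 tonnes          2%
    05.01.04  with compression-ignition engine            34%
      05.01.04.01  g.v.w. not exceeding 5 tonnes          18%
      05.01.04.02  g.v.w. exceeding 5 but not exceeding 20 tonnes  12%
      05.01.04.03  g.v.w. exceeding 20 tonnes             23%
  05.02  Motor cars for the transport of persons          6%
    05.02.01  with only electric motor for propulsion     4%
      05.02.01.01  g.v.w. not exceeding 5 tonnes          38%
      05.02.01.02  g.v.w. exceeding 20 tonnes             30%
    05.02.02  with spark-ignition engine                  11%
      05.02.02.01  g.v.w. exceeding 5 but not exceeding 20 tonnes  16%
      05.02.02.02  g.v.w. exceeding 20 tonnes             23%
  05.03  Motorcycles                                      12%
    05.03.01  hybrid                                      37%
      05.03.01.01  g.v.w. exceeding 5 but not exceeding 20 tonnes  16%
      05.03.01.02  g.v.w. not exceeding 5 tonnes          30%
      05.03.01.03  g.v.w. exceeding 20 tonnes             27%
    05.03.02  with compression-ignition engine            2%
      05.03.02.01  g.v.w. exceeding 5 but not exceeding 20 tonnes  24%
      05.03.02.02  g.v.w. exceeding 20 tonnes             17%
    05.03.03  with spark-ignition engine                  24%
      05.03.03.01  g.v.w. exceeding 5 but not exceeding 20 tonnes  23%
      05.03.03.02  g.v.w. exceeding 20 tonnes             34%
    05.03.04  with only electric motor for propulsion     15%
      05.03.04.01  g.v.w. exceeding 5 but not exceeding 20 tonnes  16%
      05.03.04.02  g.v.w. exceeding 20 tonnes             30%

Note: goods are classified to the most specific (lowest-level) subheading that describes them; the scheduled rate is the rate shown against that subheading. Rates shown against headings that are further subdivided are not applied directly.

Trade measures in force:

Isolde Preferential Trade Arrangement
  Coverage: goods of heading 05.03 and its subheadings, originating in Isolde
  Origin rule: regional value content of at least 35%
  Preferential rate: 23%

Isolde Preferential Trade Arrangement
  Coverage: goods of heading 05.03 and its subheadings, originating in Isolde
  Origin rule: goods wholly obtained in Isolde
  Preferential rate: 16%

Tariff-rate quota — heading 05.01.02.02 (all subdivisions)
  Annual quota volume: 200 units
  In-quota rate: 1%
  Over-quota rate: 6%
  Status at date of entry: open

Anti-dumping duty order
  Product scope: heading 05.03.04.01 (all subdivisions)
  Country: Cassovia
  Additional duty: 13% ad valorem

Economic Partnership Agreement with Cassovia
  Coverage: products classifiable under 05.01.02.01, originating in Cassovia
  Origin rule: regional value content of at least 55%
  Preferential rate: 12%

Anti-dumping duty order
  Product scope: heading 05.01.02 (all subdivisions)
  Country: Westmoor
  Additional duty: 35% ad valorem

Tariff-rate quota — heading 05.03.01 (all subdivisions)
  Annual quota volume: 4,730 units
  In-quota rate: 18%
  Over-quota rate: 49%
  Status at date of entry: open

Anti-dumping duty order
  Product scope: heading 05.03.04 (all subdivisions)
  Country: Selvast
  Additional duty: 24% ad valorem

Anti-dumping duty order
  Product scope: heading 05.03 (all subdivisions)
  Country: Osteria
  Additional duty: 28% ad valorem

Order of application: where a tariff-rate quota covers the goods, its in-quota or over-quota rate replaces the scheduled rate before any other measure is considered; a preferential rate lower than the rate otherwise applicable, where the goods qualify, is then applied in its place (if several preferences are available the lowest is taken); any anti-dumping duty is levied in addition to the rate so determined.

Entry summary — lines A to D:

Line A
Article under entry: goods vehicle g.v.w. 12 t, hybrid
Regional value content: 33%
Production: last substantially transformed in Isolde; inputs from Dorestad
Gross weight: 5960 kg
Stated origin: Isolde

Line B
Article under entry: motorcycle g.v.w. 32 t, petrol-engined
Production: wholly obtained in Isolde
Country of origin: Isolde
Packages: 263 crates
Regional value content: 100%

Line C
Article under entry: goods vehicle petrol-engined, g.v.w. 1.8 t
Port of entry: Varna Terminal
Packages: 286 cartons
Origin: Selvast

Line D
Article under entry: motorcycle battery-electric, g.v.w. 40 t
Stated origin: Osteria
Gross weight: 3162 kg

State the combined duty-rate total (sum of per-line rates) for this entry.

88%

Line A: goods vehicle → 05.01; hybrid → 05.01.01; g.v.w. 12 t → 05.01.01.02. Scheduled 5%. Isolde agreement on 05.03: 05.01.01.02 not covered; Isolde agreement on 05.03: 05.01.01.02 not covered. → 5%.
Line B: motorcycle → 05.03; petrol-engined → 05.03.03; g.v.w. 32 t → 05.03.03.02. Scheduled 34%. Isolde agreement on 05.03: RVC ≥ 35% → 23% available; Isolde agreement on 05.03: wholly obtained → 16% available; preferential 16%. → 16%.
Line C: goods vehicle → 05.01; petrol-engined → 05.01.02; g.v.w. 1.8 t → 05.01.02.01. Scheduled 9%. No special measure applies. → 9%.
Line D: motorcycle → 05.03; battery-electric → 05.03.04; g.v.w. 40 t → 05.03.04.02. Scheduled 30%. anti-dumping (Osteria, 05.03): +28%; total 30% + 28% = 58%. → 58%.
Sum: 5% + 16% + 9% + 58% = 88%.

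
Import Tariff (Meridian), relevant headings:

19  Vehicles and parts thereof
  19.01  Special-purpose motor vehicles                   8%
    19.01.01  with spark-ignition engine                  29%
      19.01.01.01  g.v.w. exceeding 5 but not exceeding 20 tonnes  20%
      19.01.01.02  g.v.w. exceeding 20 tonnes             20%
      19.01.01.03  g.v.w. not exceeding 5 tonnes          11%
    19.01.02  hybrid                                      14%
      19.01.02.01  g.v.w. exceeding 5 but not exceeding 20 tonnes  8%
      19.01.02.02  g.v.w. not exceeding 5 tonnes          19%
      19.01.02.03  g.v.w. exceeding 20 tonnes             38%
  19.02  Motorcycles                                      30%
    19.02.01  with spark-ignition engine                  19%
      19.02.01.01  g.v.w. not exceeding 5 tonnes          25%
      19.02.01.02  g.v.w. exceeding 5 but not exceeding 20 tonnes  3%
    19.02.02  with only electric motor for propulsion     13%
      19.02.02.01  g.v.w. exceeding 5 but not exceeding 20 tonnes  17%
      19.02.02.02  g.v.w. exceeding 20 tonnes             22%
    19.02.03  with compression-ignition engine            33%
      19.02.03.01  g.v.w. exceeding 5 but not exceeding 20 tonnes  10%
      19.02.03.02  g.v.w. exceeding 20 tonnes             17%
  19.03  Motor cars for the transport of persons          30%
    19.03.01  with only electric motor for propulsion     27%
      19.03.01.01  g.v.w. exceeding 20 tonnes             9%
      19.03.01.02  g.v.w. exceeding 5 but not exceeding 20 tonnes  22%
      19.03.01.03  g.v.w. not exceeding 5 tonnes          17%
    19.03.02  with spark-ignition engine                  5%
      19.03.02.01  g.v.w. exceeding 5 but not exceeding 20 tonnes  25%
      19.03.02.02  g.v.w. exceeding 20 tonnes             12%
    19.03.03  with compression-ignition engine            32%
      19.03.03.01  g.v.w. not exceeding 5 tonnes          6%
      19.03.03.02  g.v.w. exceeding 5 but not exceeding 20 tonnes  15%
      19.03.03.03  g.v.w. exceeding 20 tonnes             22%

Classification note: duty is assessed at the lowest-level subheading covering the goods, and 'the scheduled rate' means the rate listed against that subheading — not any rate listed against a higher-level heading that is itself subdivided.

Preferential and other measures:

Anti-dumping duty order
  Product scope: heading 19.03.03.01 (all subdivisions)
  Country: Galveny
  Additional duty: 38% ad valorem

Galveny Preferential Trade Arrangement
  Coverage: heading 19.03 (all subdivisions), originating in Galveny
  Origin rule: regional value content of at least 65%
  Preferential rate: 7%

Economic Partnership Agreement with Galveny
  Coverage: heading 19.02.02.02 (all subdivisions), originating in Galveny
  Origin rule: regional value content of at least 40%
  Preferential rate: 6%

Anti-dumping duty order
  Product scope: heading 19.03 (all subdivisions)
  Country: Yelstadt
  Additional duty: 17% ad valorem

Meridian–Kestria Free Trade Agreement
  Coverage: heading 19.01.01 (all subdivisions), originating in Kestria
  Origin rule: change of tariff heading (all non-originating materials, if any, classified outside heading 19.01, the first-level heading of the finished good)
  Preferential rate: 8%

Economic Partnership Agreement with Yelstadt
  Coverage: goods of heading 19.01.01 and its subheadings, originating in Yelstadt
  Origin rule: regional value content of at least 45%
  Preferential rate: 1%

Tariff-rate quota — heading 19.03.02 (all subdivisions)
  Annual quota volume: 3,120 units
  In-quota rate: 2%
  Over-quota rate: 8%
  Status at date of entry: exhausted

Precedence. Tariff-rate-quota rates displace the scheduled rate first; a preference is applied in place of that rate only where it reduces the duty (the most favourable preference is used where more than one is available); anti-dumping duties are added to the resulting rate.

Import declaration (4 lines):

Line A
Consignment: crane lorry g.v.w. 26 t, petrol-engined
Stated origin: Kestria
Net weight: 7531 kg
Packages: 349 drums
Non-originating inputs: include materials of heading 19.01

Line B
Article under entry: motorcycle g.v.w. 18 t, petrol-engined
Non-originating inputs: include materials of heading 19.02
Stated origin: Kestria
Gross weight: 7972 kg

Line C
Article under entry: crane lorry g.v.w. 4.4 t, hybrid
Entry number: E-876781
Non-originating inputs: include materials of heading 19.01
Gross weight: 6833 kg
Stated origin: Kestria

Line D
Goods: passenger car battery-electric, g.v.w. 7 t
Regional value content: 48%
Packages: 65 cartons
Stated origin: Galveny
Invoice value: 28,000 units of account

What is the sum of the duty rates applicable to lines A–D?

Line A: crane lorry → 19.01; petrol-engined → 19.01.01; g.v.w. 26 t → 19.01.01.02. Scheduled 20%. Kestria agreement on 19.01.01: CTH not met. → 20%.
Line B: motorcycle → 19.02; petrol-engined → 19.02.01; g.v.w. 18 t → 19.02.01.02. Scheduled 3%. Kestria agreement on 19.01.01: 19.02.01.02 not covered. → 3%.
Line C: crane lorry → 19.01; hybrid → 19.01.02; g.v.w. 4.4 t → 19.01.02.02. Scheduled 19%. Kestria agreement on 19.01.01: 19.01.02.02 not covered. → 19%.
Line D: passenger car → 19.03; battery-electric → 19.03.01; g.v.w. 7 t → 19.03.01.02. Scheduled 22%. Galveny agreement on 19.03: RVC < 65%; Galveny agreement on 19.02.02.02: 19.03.01.02 not covered. → 22%.
Sum: 20% + 3% + 19% + 22% = 64%.

64%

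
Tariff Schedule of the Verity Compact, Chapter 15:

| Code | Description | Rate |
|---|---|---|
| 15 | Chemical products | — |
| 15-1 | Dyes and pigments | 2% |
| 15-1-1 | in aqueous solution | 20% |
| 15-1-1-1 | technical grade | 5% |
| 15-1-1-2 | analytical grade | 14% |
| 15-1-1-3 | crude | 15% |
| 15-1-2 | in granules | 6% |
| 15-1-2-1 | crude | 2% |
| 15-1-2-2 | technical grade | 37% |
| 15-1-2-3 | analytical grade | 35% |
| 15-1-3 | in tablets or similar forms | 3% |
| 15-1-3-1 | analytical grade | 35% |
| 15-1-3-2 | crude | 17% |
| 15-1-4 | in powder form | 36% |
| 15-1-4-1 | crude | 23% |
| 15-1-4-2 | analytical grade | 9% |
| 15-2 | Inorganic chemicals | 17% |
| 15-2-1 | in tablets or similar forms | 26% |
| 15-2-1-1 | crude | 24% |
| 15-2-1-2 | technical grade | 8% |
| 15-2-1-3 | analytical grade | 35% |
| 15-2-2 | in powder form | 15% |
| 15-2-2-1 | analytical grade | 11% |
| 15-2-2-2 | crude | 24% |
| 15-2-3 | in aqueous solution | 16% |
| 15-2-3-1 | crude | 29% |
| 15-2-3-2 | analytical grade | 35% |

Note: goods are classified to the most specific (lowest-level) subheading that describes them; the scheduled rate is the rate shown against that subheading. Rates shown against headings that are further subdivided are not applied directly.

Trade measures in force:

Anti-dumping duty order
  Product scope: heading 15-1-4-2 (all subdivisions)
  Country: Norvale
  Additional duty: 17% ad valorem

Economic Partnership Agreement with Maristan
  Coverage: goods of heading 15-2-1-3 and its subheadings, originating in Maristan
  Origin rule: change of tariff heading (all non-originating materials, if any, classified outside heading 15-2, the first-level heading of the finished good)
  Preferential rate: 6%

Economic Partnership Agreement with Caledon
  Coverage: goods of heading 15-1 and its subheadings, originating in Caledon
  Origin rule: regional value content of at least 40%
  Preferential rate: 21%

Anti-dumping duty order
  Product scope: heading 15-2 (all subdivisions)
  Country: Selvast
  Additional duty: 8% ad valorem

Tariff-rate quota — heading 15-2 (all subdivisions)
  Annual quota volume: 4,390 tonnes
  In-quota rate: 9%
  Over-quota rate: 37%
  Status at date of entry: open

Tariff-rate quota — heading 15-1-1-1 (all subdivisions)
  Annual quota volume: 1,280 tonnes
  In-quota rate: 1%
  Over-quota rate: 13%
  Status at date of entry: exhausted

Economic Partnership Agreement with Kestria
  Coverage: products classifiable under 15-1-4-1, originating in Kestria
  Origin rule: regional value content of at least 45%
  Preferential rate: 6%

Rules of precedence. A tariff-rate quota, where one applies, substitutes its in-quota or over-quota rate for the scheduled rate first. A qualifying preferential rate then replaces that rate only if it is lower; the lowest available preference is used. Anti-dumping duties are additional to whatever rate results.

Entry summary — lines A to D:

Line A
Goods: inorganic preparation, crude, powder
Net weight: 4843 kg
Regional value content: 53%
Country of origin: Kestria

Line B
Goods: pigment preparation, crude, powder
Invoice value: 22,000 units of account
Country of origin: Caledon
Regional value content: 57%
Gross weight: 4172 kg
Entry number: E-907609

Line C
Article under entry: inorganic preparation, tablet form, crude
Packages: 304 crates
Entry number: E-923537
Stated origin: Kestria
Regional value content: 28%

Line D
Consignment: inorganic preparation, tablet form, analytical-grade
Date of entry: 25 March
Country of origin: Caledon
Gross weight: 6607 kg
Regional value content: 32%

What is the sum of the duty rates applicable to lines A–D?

48%

Line A: inorganic → 15-2; powder → 15-2-2; crude → 15-2-2-2. Scheduled 24%. quota on 15-2 open → in-quota 9%; Kestria agreement on 15-1-4-1: 15-2-2-2 not covered. → 9%.
Line B: pigment → 15-1; powder → 15-1-4; crude → 15-1-4-1. Scheduled 23%. Caledon agreement on 15-1: RVC ≥ 40% → 21% available; preferential 21%. → 21%.
Line C: inorganic → 15-2; tablet form → 15-2-1; crude → 15-2-1-1. Scheduled 24%. quota on 15-2 open → in-quota 9%; Kestria agreement on 15-1-4-1: 15-2-1-1 not covered. → 9%.
Line D: inorganic → 15-2; tablet form → 15-2-1; analytical-grade → 15-2-1-3. Scheduled 35%. quota on 15-2 open → in-quota 9%; Caledon agreement on 15-1: 15-2-1-3 not covered. → 9%.
Sum: 9% + 21% + 9% + 9% = 48%.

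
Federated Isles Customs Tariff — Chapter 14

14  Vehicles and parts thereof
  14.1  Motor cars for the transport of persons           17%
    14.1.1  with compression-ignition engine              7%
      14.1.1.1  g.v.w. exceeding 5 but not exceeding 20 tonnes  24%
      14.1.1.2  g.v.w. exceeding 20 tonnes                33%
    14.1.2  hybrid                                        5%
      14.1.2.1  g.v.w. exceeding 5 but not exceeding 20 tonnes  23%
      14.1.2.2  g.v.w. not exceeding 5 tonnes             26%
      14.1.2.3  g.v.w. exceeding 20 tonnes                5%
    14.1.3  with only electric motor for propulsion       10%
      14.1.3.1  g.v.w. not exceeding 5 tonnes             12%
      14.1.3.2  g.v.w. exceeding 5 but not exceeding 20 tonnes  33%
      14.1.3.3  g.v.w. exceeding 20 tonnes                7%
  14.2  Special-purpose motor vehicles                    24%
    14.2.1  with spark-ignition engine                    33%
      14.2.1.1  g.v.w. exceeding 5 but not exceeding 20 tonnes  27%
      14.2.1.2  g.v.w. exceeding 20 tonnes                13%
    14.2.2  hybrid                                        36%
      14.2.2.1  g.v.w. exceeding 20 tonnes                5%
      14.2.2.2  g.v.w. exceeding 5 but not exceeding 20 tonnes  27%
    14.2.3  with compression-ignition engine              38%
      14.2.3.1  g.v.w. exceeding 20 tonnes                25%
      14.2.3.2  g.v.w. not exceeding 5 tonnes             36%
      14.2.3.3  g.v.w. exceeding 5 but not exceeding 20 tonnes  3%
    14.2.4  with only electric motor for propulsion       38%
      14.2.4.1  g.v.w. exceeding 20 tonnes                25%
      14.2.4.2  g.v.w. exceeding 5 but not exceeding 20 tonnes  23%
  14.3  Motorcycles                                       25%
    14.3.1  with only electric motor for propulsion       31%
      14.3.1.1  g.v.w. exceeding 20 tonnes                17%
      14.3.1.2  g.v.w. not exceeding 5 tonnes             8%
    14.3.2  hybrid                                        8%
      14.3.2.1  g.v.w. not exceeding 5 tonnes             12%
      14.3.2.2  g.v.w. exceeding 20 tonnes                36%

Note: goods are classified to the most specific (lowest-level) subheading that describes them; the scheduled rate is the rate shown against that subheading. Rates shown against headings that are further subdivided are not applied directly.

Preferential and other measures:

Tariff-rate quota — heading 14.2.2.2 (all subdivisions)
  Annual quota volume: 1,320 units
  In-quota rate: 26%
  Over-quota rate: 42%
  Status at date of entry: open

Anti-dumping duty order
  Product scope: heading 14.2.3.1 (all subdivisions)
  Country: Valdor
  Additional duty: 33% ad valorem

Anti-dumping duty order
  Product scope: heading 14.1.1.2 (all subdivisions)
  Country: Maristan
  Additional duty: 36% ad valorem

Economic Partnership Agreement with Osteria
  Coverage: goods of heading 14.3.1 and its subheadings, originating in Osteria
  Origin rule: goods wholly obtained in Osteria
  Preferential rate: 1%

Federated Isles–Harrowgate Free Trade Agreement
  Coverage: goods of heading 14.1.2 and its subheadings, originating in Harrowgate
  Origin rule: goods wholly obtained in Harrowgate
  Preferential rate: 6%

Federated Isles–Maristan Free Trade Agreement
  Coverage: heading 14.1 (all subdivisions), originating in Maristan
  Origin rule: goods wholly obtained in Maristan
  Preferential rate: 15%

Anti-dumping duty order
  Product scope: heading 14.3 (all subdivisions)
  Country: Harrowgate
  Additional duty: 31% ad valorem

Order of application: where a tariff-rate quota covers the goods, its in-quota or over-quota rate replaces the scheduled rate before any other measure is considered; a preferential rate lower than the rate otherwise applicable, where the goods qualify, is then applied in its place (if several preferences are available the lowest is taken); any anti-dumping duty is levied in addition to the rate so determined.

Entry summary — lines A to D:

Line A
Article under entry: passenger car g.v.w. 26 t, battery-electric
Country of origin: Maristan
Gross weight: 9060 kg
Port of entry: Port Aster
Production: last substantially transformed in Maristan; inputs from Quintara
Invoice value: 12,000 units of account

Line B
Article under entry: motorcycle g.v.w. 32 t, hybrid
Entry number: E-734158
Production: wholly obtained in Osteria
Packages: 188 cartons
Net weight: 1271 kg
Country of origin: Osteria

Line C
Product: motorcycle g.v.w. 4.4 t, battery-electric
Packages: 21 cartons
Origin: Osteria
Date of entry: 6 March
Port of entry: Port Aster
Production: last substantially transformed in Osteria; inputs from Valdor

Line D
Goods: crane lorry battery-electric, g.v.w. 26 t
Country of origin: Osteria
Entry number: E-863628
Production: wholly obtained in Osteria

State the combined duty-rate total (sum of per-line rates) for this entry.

76%

Line A: passenger car → 14.1; battery-electric → 14.1.3; g.v.w. 26 t → 14.1.3.3. Scheduled 7%. Maristan agreement on 14.1: not wholly obtained. → 7%.
Line B: motorcycle → 14.3; hybrid → 14.3.2; g.v.w. 32 t → 14.3.2.2. Scheduled 36%. Osteria agreement on 14.3.1: 14.3.2.2 not covered. → 36%.
Line C: motorcycle → 14.3; battery-electric → 14.3.1; g.v.w. 4.4 t → 14.3.1.2. Scheduled 8%. Osteria agreement on 14.3.1: not wholly obtained. → 8%.
Line D: crane lorry → 14.2; battery-electric → 14.2.4; g.v.w. 26 t → 14.2.4.1. Scheduled 25%. Osteria agreement on 14.3.1: 14.2.4.1 not covered. → 25%.
Sum: 7% + 36% + 8% + 25% = 76%.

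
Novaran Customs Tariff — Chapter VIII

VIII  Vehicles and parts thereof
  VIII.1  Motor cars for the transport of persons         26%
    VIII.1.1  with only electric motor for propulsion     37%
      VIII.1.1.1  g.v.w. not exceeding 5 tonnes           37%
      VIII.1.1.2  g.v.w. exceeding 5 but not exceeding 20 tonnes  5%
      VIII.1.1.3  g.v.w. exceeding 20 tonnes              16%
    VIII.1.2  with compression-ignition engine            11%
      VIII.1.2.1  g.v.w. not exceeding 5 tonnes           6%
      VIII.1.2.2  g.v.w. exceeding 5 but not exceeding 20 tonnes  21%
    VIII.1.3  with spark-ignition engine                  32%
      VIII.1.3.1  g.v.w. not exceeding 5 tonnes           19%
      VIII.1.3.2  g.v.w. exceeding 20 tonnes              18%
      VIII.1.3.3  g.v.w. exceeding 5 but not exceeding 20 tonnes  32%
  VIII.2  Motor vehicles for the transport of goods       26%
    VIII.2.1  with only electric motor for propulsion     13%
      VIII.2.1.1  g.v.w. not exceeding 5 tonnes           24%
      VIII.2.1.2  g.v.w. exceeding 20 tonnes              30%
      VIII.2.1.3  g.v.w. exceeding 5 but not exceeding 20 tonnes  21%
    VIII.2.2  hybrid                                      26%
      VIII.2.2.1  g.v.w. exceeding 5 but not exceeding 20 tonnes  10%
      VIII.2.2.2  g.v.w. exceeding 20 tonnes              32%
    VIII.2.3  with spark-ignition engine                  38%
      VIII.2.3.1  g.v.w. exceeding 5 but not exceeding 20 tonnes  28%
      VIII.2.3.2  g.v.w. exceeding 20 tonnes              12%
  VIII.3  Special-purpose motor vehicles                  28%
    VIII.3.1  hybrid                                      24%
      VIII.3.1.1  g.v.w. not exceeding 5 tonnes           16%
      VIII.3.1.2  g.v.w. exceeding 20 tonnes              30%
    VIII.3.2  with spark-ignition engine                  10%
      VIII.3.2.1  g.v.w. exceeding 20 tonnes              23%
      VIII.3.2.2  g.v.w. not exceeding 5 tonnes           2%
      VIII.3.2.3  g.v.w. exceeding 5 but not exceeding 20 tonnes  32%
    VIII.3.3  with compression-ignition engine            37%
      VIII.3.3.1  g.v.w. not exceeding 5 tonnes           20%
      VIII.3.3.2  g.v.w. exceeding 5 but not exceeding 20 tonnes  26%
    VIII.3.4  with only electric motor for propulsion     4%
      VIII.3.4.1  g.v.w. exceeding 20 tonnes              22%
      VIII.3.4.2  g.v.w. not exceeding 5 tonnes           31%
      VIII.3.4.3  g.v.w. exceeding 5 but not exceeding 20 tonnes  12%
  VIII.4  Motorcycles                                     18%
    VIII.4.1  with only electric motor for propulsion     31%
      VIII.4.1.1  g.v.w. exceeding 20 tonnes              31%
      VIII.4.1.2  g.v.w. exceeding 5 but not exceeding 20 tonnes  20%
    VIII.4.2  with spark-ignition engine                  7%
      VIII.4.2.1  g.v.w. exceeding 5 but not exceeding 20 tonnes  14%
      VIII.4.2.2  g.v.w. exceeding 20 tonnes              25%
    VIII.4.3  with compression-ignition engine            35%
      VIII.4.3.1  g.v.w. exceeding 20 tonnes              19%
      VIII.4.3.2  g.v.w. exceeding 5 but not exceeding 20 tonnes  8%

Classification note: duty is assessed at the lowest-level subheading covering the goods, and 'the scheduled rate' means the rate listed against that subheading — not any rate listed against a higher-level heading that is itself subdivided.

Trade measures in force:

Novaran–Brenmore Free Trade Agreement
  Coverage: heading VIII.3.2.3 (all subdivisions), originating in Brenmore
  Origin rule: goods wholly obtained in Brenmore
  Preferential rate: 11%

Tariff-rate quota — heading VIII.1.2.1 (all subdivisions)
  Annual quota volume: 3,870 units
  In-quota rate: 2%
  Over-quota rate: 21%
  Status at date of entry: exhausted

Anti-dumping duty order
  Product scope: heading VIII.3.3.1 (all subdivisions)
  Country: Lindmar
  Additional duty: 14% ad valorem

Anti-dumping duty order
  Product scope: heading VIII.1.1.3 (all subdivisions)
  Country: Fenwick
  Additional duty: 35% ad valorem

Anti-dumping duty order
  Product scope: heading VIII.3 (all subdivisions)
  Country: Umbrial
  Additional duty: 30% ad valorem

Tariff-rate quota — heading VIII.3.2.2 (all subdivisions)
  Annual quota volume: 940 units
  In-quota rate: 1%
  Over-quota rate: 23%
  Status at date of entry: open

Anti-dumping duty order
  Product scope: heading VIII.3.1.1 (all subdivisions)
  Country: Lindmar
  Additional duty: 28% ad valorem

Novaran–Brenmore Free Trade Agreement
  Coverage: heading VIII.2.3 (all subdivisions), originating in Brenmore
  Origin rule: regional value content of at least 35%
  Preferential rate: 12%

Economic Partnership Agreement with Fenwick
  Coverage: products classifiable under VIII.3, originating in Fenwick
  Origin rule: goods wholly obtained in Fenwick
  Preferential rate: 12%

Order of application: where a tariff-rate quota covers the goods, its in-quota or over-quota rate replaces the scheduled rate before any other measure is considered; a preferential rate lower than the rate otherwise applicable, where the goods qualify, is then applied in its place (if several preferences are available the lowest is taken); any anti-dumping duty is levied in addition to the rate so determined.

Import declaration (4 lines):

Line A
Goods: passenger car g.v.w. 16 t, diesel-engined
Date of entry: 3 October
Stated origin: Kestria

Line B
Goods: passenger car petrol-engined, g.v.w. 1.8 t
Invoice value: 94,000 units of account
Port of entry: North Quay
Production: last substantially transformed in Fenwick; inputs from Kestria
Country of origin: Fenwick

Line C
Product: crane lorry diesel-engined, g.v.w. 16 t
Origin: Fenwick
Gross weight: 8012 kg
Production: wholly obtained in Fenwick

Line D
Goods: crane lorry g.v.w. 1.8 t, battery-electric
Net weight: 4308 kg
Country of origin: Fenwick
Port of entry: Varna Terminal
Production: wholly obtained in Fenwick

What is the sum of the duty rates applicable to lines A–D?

64%

Line A: passenger car → VIII.1; diesel-engined → VIII.1.2; g.v.w. 16 t → VIII.1.2.2. Scheduled 21%. No special measure applies. → 21%.
Line B: passenger car → VIII.1; petrol-engined → VIII.1.3; g.v.w. 1.8 t → VIII.1.3.1. Scheduled 19%. Fenwick agreement on VIII.3: VIII.1.3.1 not covered. → 19%.
Line C: crane lorry → VIII.3; diesel-engined → VIII.3.3; g.v.w. 16 t → VIII.3.3.2. Scheduled 26%. Fenwick agreement on VIII.3: wholly obtained → 12% available; preferential 12%. → 12%.
Line D: crane lorry → VIII.3; battery-electric → VIII.3.4; g.v.w. 1.8 t → VIII.3.4.2. Scheduled 31%. Fenwick agreement on VIII.3: wholly obtained → 12% available; preferential 12%. → 12%.
Sum: 21% + 19% + 12% + 12% = 64%.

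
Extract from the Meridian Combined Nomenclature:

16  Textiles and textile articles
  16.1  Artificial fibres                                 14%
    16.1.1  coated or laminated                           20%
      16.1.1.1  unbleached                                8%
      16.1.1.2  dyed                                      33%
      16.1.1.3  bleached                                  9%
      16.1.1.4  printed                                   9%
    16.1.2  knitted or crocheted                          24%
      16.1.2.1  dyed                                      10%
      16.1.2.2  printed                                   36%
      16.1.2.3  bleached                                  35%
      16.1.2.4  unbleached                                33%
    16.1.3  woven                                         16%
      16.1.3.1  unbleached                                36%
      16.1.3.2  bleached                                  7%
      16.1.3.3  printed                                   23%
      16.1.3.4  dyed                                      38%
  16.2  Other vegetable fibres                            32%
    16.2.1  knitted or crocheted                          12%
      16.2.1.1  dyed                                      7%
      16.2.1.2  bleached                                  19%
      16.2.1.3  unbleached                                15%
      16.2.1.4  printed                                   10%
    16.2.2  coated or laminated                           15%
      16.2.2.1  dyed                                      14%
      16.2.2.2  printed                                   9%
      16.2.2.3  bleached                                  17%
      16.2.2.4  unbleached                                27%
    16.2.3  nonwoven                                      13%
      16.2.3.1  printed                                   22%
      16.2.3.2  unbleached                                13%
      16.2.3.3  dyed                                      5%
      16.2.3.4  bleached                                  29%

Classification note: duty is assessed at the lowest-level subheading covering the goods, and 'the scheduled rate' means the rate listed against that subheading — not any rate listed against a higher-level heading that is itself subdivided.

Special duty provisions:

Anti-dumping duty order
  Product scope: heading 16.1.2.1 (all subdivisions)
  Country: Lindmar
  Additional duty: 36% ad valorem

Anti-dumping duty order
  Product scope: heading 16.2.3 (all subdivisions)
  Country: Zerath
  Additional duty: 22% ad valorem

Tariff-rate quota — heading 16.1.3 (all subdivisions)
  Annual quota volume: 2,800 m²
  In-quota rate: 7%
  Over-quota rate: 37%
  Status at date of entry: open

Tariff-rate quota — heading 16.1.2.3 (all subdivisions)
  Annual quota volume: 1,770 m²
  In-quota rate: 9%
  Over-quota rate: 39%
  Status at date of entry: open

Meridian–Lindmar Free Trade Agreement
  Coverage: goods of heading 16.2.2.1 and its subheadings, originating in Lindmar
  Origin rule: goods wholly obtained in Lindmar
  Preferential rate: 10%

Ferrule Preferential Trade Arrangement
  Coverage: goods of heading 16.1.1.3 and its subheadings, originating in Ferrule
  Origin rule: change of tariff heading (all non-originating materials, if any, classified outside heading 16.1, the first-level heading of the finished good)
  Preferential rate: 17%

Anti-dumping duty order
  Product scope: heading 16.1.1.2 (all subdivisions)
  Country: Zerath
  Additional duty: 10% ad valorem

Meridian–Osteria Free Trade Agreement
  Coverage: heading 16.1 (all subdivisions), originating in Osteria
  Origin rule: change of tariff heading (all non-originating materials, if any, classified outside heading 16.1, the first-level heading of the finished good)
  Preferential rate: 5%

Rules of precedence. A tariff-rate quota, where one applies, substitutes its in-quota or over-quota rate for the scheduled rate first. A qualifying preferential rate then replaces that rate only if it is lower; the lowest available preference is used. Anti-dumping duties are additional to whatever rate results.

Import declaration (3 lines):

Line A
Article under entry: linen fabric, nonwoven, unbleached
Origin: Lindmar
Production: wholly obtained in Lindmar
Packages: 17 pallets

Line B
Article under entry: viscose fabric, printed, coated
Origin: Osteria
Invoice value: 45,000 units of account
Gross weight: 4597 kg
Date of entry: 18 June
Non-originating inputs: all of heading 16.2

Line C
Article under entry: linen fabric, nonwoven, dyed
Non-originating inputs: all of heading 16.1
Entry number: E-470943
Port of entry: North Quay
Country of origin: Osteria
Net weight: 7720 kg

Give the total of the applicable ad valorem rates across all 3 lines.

23%

Line A: linen → 16.2; nonwoven → 16.2.3; unbleached → 16.2.3.2. Scheduled 13%. Lindmar agreement on 16.2.2.1: 16.2.3.2 not covered. → 13%.
Line B: viscose → 16.1; coated → 16.1.1; printed → 16.1.1.4. Scheduled 9%. Osteria agreement on 16.1: CTH met → 5% available; preferential 5%. → 5%.
Line C: linen → 16.2; nonwoven → 16.2.3; dyed → 16.2.3.3. Scheduled 5%. Osteria agreement on 16.1: 16.2.3.3 not covered. → 5%.
Sum: 13% + 5% + 5% = 23%.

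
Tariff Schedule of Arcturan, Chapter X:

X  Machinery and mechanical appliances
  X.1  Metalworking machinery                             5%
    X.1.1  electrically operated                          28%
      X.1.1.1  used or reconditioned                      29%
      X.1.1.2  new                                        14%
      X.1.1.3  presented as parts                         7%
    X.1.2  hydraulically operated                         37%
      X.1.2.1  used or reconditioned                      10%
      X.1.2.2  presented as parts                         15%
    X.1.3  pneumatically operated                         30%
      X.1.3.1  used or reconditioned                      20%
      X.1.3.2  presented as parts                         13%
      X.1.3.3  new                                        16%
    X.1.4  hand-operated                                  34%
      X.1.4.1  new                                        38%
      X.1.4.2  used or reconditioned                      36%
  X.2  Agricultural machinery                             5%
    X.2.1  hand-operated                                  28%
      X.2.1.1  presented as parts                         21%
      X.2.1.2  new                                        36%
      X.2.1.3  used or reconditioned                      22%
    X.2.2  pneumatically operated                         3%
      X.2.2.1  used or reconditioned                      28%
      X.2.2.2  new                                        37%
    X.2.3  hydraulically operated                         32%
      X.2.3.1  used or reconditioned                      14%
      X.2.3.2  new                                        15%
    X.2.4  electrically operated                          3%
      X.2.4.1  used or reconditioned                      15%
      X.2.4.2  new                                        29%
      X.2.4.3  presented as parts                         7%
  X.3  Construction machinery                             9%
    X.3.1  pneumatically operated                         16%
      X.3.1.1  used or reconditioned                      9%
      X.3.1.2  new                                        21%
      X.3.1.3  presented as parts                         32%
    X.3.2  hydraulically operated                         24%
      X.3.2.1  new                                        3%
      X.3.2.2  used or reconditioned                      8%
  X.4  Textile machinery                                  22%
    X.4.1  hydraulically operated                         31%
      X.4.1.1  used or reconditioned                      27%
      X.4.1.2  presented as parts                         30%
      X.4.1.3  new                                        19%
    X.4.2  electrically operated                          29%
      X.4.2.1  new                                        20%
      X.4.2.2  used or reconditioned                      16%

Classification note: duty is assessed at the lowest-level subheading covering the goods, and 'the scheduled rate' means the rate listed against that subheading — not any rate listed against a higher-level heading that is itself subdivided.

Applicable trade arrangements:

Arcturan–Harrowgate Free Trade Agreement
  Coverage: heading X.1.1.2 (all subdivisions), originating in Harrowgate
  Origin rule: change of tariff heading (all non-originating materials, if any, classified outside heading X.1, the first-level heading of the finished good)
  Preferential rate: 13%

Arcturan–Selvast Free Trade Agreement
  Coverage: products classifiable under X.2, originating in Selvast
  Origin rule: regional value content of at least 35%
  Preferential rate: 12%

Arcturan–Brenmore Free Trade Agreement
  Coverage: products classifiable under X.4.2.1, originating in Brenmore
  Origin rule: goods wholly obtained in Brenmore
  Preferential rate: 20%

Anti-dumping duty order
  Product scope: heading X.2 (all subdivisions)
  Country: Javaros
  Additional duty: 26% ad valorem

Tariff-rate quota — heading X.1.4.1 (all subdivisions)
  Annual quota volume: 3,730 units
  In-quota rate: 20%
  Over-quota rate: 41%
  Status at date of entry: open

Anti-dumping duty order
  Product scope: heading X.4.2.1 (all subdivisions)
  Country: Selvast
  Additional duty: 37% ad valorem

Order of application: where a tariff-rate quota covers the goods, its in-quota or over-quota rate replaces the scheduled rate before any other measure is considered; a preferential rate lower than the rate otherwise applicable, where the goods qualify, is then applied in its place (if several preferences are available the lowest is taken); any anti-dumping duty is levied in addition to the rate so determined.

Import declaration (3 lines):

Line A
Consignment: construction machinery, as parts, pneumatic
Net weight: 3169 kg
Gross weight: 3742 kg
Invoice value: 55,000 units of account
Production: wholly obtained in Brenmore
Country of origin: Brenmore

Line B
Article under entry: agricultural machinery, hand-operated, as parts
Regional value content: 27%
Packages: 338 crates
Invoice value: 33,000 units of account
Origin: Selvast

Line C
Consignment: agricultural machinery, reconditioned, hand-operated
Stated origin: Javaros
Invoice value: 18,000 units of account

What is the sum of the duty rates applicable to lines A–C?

Line A: construction → X.3; pneumatic → X.3.1; as parts → X.3.1.3. Scheduled 32%. Brenmore agreement on X.4.2.1: X.3.1.3 not covered. → 32%.
Line B: agricultural → X.2; hand-operated → X.2.1; as parts → X.2.1.1. Scheduled 21%. Selvast agreement on X.2: RVC < 35%. → 21%.
Line C: agricultural → X.2; hand-operated → X.2.1; reconditioned → X.2.1.3. Scheduled 22%. anti-dumping (Javaros, X.2): +26%; total 22% + 26% = 48%. → 48%.
Sum: 32% + 21% + 48% = 101%.

101%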